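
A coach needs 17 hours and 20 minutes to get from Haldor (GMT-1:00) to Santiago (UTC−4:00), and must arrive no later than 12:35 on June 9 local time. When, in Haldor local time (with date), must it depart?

Target arrival in UTC: 12:35 + 4:00 = 16:35 on Jun 9.
Subtract 17 hours and 20 minutes → departure 23:15 UTC on Jun 8.
Haldor is UTC−1:00: 23:15 − 1:00 = 22:15 on Jun 8.

22:15 on June 8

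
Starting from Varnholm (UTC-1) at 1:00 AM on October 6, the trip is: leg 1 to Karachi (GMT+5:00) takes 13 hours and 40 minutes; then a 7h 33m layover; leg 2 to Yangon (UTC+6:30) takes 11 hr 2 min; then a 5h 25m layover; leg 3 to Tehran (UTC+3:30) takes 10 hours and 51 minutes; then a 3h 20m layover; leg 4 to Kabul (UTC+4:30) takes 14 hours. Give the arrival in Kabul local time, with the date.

Convert departure to UTC: 1:00 AM + 1:00 = 2:00 AM UTC on Oct 6.
Add 13 hours and 40 minutes leg 1 → 3:40 PM UTC.
Add 7 hours and 33 minutes layover in Karachi → 11:13 PM UTC.
Add 11 hours and 2 minutes leg 2 → 10:15 AM UTC (Oct 7).
Add 5 hours and 25 minutes layover in Yangon → 3:40 PM UTC.
Add 10 hours 51 minutes leg 3 → 2:31 AM UTC (Oct 8).
Add 3 hours and 20 minutes layover in Tehran → 5:51 AM UTC.
Add 14 hours leg 4 → 7:51 PM UTC.
Kabul is UTC+4:30, so local arrival = 7:51 PM + 4:30 = 12:21 AM on Oct 9.

12:21 AM on October 9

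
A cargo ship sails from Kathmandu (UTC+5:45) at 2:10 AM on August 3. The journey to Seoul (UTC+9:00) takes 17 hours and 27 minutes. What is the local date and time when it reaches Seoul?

10:52 PM on August 3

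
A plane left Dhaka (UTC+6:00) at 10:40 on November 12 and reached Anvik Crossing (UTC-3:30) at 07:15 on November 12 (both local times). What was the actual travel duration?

6 hours 5 minutes

Departure in UTC: 10:40 − 6:00 = 04:40 on Nov 12.
Arrival in UTC: 07:15 + 3:30 = 10:45 on Nov 12.
Elapsed = 10:45 − 04:40 = 6 hours 5 minutes.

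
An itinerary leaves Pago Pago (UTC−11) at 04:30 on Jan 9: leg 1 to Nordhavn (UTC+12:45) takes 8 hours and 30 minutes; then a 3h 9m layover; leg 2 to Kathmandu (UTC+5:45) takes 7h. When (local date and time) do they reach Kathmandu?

Convert departure to UTC: 04:30 + 11:00 = 15:30 UTC on Jan 9.
Add 8 hours and 30 minutes leg 1 → 00:00 UTC (Jan 10).
Add 3 hours 9 minutes layover in Nordhavn → 03:09 UTC.
Add 7 hours leg 2 → 10:09 UTC.
Kathmandu is UTC+5:45, so local arrival = 10:09 + 5:45 = 15:54 on Jan 10.

15:54 on January 10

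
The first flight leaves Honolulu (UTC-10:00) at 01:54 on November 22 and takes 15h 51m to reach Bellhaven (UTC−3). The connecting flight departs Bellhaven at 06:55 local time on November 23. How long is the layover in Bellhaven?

6 hours 10 minutes

Convert departure to UTC: 01:54 + 10:00 = 11:54 UTC on Nov 22.
Add 15 hours and 51 minutes flight time → 03:45 UTC (Nov 23).
Bellhaven is UTC−3:00, so local arrival = 03:45 − 3:00 = 00:45 on Nov 23.
Layover = 06:55 − 00:45 = 6 hours 10 minutes.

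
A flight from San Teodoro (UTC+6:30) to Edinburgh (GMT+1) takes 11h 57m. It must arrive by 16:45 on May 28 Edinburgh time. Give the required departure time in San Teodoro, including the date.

10:18 on May 28

Target arrival in UTC: 16:45 − 1:00 = 15:45 on May 28.
Subtract 11 hours 57 minutes → departure 03:48 UTC on May 28.
San Teodoro is UTC+6:30: 03:48 + 6:30 = 10:18 on May 28.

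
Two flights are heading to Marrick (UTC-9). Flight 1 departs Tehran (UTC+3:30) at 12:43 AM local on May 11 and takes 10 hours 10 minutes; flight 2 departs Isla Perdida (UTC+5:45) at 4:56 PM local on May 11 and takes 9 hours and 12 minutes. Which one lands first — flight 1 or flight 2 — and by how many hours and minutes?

Flight 1 in UTC: 12:43 AM − 3:30 = 9:13 PM on May 10.
+10 hours 10 minutes → arrive 7:23 AM UTC on May 11.
Flight 2 in UTC: 4:56 PM − 5:45 = 11:11 AM on May 11.
+9 hours and 12 minutes → arrive 8:23 PM UTC on May 11.
Flight 1 lands earlier by 13 hours.

the first, by 13 hours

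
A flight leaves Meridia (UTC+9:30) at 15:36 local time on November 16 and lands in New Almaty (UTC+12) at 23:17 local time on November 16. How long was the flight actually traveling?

5 hours 11 minutes

Departure in UTC: 15:36 − 9:30 = 06:06 on Nov 16.
Arrival in UTC: 23:17 − 12:00 = 11:17 on Nov 16.
Elapsed = 11:17 − 06:06 = 5 hours 11 minutes.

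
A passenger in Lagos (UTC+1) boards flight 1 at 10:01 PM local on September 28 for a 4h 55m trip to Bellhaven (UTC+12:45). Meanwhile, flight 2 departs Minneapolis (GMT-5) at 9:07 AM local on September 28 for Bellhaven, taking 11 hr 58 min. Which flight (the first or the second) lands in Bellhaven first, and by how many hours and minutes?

the first, by 9 minutes

Flight 1 in UTC: 10:01 PM − 1:00 = 9:01 PM on Sep 28.
+4 hours 55 minutes → arrive 1:56 AM UTC on Sep 29.
Flight 2 in UTC: 9:07 AM + 5:00 = 2:07 PM on Sep 28.
+11 hours and 58 minutes → arrive 2:05 AM UTC on Sep 29.
Flight 1 lands earlier by 9 minutes.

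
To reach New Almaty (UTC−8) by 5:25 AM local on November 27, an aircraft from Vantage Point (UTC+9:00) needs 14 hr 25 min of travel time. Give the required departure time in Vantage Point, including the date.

Target arrival in UTC: 5:25 AM + 8:00 = 1:25 PM on Nov 27.
Subtract 14 hours and 25 minutes → departure 11:00 PM UTC on Nov 26.
Vantage Point is UTC+9:00: 11:00 PM + 9:00 = 8:00 AM on Nov 27.

8:00 AM on Nov 27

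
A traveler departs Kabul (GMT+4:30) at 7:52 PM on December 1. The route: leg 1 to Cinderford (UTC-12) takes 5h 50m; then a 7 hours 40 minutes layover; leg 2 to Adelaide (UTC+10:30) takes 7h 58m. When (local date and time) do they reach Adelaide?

Convert departure to UTC: 7:52 PM − 4:30 = 3:22 PM UTC on Dec 1.
Add 5 hours 50 minutes leg 1 → 9:12 PM UTC.
Add 7 hours 40 minutes layover in Cinderford → 4:52 AM UTC (Dec 2).
Add 7 hours 58 minutes leg 2 → 12:50 PM UTC.
Adelaide is UTC+10:30, so local arrival = 12:50 PM + 10:30 = 11:20 PM on Dec 2.

11:20 PM on December 2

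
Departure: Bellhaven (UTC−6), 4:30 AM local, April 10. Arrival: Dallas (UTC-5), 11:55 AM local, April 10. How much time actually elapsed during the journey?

Dallas is 1:00 ahead of Bellhaven.
Clock-face elapsed time (ignoring zones) is 7 hours 25 minutes.
Actual elapsed = 7 hours 25 minutes − 1:00 = 6 hours 25 minutes.

6 hours 25 minutes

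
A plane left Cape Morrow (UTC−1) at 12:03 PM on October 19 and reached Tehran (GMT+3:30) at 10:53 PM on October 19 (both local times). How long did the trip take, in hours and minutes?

Departure in UTC: 12:03 PM + 1:00 = 1:03 PM on Oct 19.
Arrival in UTC: 10:53 PM − 3:30 = 7:23 PM on Oct 19.
Elapsed = 7:23 PM − 1:03 PM = 6 hours 20 minutes.

6 hours 20 minutes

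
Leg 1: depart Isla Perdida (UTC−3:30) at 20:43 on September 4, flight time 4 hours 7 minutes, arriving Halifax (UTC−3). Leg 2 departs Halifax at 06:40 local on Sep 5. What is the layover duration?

Convert departure to UTC: 20:43 + 3:30 = 00:13 UTC on Sep 5.
Add 4 hours and 7 minutes flight time → 04:20 UTC.
Halifax is UTC−3:00, so local arrival = 04:20 − 3:00 = 01:20 on Sep 5.
Layover = 06:40 − 01:20 = 5 hours 20 minutes.

5 hours 20 minutes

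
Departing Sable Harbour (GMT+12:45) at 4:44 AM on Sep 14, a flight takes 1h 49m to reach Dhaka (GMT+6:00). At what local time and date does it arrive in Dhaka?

Convert departure to UTC: 4:44 AM − 12:45 = 3:59 PM UTC on Sep 13.
Add 1 hour 49 minutes travel time → 5:48 PM UTC.
Dhaka is UTC+6:00, so local arrival = 5:48 PM + 6:00 = 11:48 PM on Sep 13.

11:48 PM on Sep 13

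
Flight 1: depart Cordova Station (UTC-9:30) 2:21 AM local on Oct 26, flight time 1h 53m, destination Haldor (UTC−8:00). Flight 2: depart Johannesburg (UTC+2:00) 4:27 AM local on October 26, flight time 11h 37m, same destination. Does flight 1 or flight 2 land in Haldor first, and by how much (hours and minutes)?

Flight 1 in UTC: 2:21 AM + 9:30 = 11:51 AM on Oct 26.
+1 hour 53 minutes → arrive 1:44 PM UTC on Oct 26.
Flight 2 in UTC: 4:27 AM − 2:00 = 2:27 AM on Oct 26.
+11 hours 37 minutes → arrive 2:04 PM UTC on Oct 26.
Flight 1 lands earlier by 20 minutes.

the first, by 20 minutes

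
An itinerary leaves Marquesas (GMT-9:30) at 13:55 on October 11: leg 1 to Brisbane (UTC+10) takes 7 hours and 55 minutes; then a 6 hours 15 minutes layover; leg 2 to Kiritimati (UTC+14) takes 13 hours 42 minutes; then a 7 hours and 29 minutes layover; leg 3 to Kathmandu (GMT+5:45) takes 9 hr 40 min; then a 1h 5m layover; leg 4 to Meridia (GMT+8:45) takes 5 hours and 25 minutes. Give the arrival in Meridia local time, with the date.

Convert departure to UTC: 13:55 + 9:30 = 23:25 UTC on Oct 11.
Add 7 hours and 55 minutes leg 1 → 07:20 UTC (Oct 12).
Add 6 hours 15 minutes layover in Brisbane → 13:35 UTC.
Add 13 hours 42 minutes leg 2 → 03:17 UTC (Oct 13).
Add 7 hours 29 minutes layover in Kiritimati → 10:46 UTC.
Add 9 hours 40 minutes leg 3 → 20:26 UTC.
Add 1 hour 5 minutes layover in Kathmandu → 21:31 UTC.
Add 5 hours and 25 minutes leg 4 → 02:56 UTC (Oct 14).
Meridia is UTC+8:45, so local arrival = 02:56 + 8:45 = 11:41 on Oct 14.

11:41 on October 14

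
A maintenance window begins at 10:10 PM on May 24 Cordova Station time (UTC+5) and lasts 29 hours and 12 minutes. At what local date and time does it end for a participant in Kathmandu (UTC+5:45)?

Convert start to UTC: 10:10 PM − 5:00 = 5:10 PM UTC on May 24.
Add 29 hours and 12 minutes duration → 10:22 PM UTC (May 25).
Kathmandu is UTC+5:45, so local end time = 10:22 PM + 5:45 = 4:07 AM on May 26.

4:07 AM on May 26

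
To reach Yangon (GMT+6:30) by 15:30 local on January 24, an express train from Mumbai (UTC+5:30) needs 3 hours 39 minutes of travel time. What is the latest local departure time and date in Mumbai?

Target arrival in UTC: 15:30 − 6:30 = 09:00 on Jan 24.
Subtract 3 hours and 39 minutes → departure 05:21 UTC on Jan 24.
Mumbai is UTC+5:30: 05:21 + 5:30 = 10:51 on Jan 24.

10:51 on January 24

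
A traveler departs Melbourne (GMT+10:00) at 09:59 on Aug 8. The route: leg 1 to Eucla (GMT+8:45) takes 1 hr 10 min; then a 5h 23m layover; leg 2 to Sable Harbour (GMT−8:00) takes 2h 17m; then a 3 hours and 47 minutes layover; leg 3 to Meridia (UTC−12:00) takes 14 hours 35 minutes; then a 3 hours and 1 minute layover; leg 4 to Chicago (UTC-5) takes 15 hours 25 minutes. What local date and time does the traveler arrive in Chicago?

Convert departure to UTC: 09:59 − 10:00 = 23:59 UTC on Aug 7.
Add 1 hour 10 minutes leg 1 → 01:09 UTC (Aug 8).
Add 5 hours 23 minutes layover in Eucla → 06:32 UTC.
Add 2 hours and 17 minutes leg 2 → 08:49 UTC.
Add 3 hours 47 minutes layover in Sable Harbour → 12:36 UTC.
Add 14 hours 35 minutes leg 3 → 03:11 UTC (Aug 9).
Add 3 hours and 1 minute layover in Meridia → 06:12 UTC.
Add 15 hours and 25 minutes leg 4 → 21:37 UTC.
Chicago is UTC−5:00, so local arrival = 21:37 − 5:00 = 16:37 on Aug 9.

16:37 on August 9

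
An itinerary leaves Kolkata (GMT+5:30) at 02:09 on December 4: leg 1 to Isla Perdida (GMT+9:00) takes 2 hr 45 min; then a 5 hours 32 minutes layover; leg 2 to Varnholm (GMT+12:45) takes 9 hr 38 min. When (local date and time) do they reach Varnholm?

03:19 on December 5

Convert departure to UTC: 02:09 − 5:30 = 20:39 UTC on Dec 3.
Add 2 hours and 45 minutes leg 1 → 23:24 UTC.
Add 5 hours 32 minutes layover in Isla Perdida → 04:56 UTC (Dec 4).
Add 9 hours and 38 minutes leg 2 → 14:34 UTC.
Varnholm is UTC+12:45, so local arrival = 14:34 + 12:45 = 03:19 on Dec 5.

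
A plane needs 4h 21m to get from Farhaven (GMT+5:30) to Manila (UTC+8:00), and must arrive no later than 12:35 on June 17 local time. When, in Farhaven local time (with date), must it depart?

05:44 on Jun 17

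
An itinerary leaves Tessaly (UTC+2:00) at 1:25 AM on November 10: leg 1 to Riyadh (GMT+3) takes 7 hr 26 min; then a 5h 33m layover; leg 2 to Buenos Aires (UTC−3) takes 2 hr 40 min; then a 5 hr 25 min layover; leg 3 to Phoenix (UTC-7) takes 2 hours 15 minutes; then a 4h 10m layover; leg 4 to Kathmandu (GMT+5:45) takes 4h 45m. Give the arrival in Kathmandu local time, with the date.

1:24 PM on Nov 11

Convert departure to UTC: 1:25 AM − 2:00 = 11:25 PM UTC on Nov 9.
Add 7 hours 26 minutes leg 1 → 6:51 AM UTC (Nov 10).
Add 5 hours and 33 minutes layover in Riyadh → 12:24 PM UTC.
Add 2 hours 40 minutes leg 2 → 3:04 PM UTC.
Add 5 hours 25 minutes layover in Buenos Aires → 8:29 PM UTC.
Add 2 hours 15 minutes leg 3 → 10:44 PM UTC.
Add 4 hours and 10 minutes layover in Phoenix → 2:54 AM UTC (Nov 11).
Add 4 hours 45 minutes leg 4 → 7:39 AM UTC.
Kathmandu is UTC+5:45, so local arrival = 7:39 AM + 5:45 = 1:24 PM on Nov 11.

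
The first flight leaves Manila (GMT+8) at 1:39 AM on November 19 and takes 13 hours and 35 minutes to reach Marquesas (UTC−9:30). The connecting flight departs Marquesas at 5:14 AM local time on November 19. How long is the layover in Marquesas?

7 hours 30 minutes

Convert departure to UTC: 1:39 AM − 8:00 = 5:39 PM UTC on Nov 18.
Add 13 hours and 35 minutes flight time → 7:14 AM UTC (Nov 19).
Marquesas is UTC−9:30, so local arrival = 7:14 AM − 9:30 = 9:44 PM on Nov 18.
Layover = 5:14 AM − 9:44 PM (+1 day) = 7 hours 30 minutes.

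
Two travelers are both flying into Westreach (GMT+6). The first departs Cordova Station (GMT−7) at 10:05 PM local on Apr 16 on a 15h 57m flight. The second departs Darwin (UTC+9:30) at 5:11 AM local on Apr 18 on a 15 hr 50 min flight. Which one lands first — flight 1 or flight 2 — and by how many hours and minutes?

Flight 1 in UTC: 10:05 PM + 7:00 = 5:05 AM on Apr 17.
+15 hours 57 minutes → arrive 9:02 PM UTC on Apr 17.
Flight 2 in UTC: 5:11 AM − 9:30 = 7:41 PM on Apr 17.
+15 hours 50 minutes → arrive 11:31 AM UTC on Apr 18.
Flight 1 lands earlier by 14 hours 29 minutes.

the first, by 14 hours 29 minutes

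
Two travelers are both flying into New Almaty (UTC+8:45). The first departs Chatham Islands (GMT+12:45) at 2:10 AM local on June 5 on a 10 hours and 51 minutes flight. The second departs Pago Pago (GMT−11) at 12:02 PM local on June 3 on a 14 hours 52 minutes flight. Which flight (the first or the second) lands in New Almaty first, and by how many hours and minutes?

Flight 1 in UTC: 2:10 AM − 12:45 = 1:25 PM on Jun 4.
+10 hours 51 minutes → arrive 12:16 AM UTC on Jun 5.
Flight 2 in UTC: 12:02 PM + 11:00 = 11:02 PM on Jun 3.
+14 hours and 52 minutes → arrive 1:54 PM UTC on Jun 4.
Flight 2 lands earlier by 10 hours 22 minutes.

the second, by 10 hours 22 minutes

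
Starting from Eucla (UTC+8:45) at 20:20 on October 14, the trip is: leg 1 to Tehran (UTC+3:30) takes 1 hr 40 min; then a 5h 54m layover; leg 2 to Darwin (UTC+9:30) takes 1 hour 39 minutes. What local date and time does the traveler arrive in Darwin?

06:18 on Oct 15

Convert departure to UTC: 20:20 − 8:45 = 11:35 UTC on Oct 14.
Add 1 hour and 40 minutes leg 1 → 13:15 UTC.
Add 5 hours and 54 minutes layover in Tehran → 19:09 UTC.
Add 1 hour 39 minutes leg 2 → 20:48 UTC.
Darwin is UTC+9:30, so local arrival = 20:48 + 9:30 = 06:18 on Oct 15.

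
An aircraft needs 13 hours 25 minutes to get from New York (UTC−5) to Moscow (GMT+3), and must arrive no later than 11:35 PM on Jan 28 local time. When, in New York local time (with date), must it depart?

Target arrival in UTC: 11:35 PM − 3:00 = 8:35 PM on Jan 28.
Subtract 13 hours 25 minutes → departure 7:10 AM UTC on Jan 28.
New York is UTC−5:00: 7:10 AM − 5:00 = 2:10 AM on Jan 28.

2:10 AM on January 28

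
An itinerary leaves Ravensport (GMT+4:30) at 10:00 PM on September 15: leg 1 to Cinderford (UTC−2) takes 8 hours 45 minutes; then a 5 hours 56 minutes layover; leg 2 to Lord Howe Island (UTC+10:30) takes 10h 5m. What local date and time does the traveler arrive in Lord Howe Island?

Convert departure to UTC: 10:00 PM − 4:30 = 5:30 PM UTC on Sep 15.
Add 8 hours 45 minutes leg 1 → 2:15 AM UTC (Sep 16).
Add 5 hours and 56 minutes layover in Cinderford → 8:11 AM UTC.
Add 10 hours 5 minutes leg 2 → 6:16 PM UTC.
Lord Howe Island is UTC+10:30, so local arrival = 6:16 PM + 10:30 = 4:46 AM on Sep 17.

4:46 AM on September 17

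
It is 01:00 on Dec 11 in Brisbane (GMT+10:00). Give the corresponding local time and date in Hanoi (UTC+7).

22:00 on December 10

In UTC: 01:00 − 10:00 = 15:00 on Dec 10.
Hanoi is UTC+7:00: 15:00 + 7:00 = 22:00 on Dec 10.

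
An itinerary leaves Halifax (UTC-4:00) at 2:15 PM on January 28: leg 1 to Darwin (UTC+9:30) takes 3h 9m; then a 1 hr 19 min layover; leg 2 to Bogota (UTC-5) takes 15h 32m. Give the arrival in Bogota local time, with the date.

Convert departure to UTC: 2:15 PM + 4:00 = 6:15 PM UTC on Jan 28.
Add 3 hours and 9 minutes leg 1 → 9:24 PM UTC.
Add 1 hour 19 minutes layover in Darwin → 10:43 PM UTC.
Add 15 hours 32 minutes leg 2 → 2:15 PM UTC (Jan 29).
Bogota is UTC−5:00, so local arrival = 2:15 PM − 5:00 = 9:15 AM on Jan 29.

9:15 AM on January 29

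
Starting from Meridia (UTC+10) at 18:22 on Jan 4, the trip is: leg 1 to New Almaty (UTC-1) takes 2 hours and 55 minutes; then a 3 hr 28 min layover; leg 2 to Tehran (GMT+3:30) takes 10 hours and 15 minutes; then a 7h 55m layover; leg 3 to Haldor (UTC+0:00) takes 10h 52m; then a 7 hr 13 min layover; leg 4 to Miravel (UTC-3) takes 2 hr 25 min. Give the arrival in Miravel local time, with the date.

Convert departure to UTC: 18:22 − 10:00 = 08:22 UTC on Jan 4.
Add 2 hours and 55 minutes leg 1 → 11:17 UTC.
Add 3 hours and 28 minutes layover in New Almaty → 14:45 UTC.
Add 10 hours 15 minutes leg 2 → 01:00 UTC (Jan 5).
Add 7 hours 55 minutes layover in Tehran → 08:55 UTC.
Add 10 hours 52 minutes leg 3 → 19:47 UTC.
Add 7 hours and 13 minutes layover in Haldor → 03:00 UTC (Jan 6).
Add 2 hours 25 minutes leg 4 → 05:25 UTC.
Miravel is UTC−3:00, so local arrival = 05:25 − 3:00 = 02:25 on Jan 6.

02:25 on January 6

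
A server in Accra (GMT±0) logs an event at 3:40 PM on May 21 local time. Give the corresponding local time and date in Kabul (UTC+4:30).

8:10 PM on May 21

Accra is UTC+0 so that is 3:40 PM UTC.
Kabul is UTC+4:30: 3:40 PM + 4:30 = 8:10 PM on May 21.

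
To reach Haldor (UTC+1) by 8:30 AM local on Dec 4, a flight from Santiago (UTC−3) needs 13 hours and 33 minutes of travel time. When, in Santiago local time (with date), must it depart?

2:57 PM on December 3

Target arrival in UTC: 8:30 AM − 1:00 = 7:30 AM on Dec 4.
Subtract 13 hours 33 minutes → departure 5:57 PM UTC on Dec 3.
Santiago is UTC−3:00: 5:57 PM − 3:00 = 2:57 PM on Dec 3.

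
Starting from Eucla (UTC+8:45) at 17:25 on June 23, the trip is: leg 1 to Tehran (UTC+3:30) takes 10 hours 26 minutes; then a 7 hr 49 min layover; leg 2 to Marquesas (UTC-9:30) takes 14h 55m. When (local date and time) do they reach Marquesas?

Convert departure to UTC: 17:25 − 8:45 = 08:40 UTC on Jun 23.
Add 10 hours and 26 minutes leg 1 → 19:06 UTC.
Add 7 hours 49 minutes layover in Tehran → 02:55 UTC (Jun 24).
Add 14 hours and 55 minutes leg 2 → 17:50 UTC.
Marquesas is UTC−9:30, so local arrival = 17:50 − 9:30 = 08:20 on Jun 24.

08:20 on Jun 24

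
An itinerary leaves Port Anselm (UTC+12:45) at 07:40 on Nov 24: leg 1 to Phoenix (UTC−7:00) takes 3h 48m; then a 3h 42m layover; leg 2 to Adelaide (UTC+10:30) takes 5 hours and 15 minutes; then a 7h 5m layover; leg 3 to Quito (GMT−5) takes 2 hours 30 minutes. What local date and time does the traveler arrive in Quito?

12:15 on November 24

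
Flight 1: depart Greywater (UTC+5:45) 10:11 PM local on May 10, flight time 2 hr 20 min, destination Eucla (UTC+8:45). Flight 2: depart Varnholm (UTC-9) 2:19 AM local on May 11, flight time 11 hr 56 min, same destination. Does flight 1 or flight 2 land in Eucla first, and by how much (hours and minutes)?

Flight 1 in UTC: 10:11 PM − 5:45 = 4:26 PM on May 10.
+2 hours and 20 minutes → arrive 6:46 PM UTC on May 10.
Flight 2 in UTC: 2:19 AM + 9:00 = 11:19 AM on May 11.
+11 hours and 56 minutes → arrive 11:15 PM UTC on May 11.
Flight 1 lands earlier by 28 hours 29 minutes.

the first, by 28 hours 29 minutes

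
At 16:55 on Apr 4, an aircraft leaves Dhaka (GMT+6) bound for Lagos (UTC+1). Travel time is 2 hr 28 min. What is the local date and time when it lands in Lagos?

14:23 on Apr 4

Lagos is 5:00 behind Dhaka.
After 2 hours 28 minutes it is 19:23 in Dhaka.
Shift by the zone difference: 19:23 − 5:00 = 14:23 on Apr 4 in Lagos.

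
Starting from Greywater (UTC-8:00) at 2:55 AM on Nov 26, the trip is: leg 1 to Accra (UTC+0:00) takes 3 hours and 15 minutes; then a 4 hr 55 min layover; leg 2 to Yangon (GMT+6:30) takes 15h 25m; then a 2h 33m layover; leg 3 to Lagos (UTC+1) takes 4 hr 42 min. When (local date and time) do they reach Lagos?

6:45 PM on November 27

Convert departure to UTC: 2:55 AM + 8:00 = 10:55 AM UTC on Nov 26.
Add 3 hours and 15 minutes leg 1 → 2:10 PM UTC.
Add 4 hours and 55 minutes layover in Accra → 7:05 PM UTC.
Add 15 hours 25 minutes leg 2 → 10:30 AM UTC (Nov 27).
Add 2 hours and 33 minutes layover in Yangon → 1:03 PM UTC.
Add 4 hours and 42 minutes leg 3 → 5:45 PM UTC.
Lagos is UTC+1:00, so local arrival = 5:45 PM + 1:00 = 6:45 PM on Nov 27.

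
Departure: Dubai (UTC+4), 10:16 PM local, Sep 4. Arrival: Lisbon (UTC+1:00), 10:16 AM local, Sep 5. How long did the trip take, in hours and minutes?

15 hours

Departure in UTC: 10:16 PM − 4:00 = 6:16 PM on Sep 4.
Arrival in UTC: 10:16 AM − 1:00 = 9:16 AM on Sep 5.
Elapsed = 9:16 AM − 6:16 PM (+1 day) = 15 hours.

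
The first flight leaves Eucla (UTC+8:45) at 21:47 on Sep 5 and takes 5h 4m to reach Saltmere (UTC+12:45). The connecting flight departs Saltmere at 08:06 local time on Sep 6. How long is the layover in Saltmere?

Convert departure to UTC: 21:47 − 8:45 = 13:02 UTC on Sep 5.
Add 5 hours 4 minutes flight time → 18:06 UTC.
Saltmere is UTC+12:45, so local arrival = 18:06 + 12:45 = 06:51 on Sep 6.
Layover = 08:06 − 06:51 = 1 hour 15 minutes.

1 hour 15 minutes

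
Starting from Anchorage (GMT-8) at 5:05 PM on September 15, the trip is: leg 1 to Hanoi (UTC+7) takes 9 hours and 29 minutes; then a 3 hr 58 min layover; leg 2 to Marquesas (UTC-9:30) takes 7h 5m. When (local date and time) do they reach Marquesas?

Convert departure to UTC: 5:05 PM + 8:00 = 1:05 AM UTC on Sep 16.
Add 9 hours 29 minutes leg 1 → 10:34 AM UTC.
Add 3 hours 58 minutes layover in Hanoi → 2:32 PM UTC.
Add 7 hours and 5 minutes leg 2 → 9:37 PM UTC.
Marquesas is UTC−9:30, so local arrival = 9:37 PM − 9:30 = 12:07 PM on Sep 16.

12:07 PM on Sep 16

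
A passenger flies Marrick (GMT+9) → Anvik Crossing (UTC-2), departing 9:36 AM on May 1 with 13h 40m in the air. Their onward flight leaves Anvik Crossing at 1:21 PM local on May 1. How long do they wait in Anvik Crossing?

1 hour 5 minutes

Convert departure to UTC: 9:36 AM − 9:00 = 12:36 AM UTC on May 1.
Add 13 hours and 40 minutes flight time → 2:16 PM UTC.
Anvik Crossing is UTC−2:00, so local arrival = 2:16 PM − 2:00 = 12:16 PM on May 1.
Layover = 1:21 PM − 12:16 PM = 1 hour 5 minutes.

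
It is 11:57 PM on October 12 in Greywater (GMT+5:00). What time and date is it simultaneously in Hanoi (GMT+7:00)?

1:57 AM on Oct 13

In UTC: 11:57 PM − 5:00 = 6:57 PM on Oct 12.
Hanoi is UTC+7:00: 6:57 PM + 7:00 = 1:57 AM on Oct 13.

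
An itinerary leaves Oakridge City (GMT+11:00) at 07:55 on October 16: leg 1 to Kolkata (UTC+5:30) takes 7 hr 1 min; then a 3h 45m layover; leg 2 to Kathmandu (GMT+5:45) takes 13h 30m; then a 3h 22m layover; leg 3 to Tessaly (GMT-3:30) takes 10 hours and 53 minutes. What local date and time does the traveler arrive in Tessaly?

07:56 on Oct 17

Convert departure to UTC: 07:55 − 11:00 = 20:55 UTC on Oct 15.
Add 7 hours and 1 minute leg 1 → 03:56 UTC (Oct 16).
Add 3 hours and 45 minutes layover in Kolkata → 07:41 UTC.
Add 13 hours and 30 minutes leg 2 → 21:11 UTC.
Add 3 hours 22 minutes layover in Kathmandu → 00:33 UTC (Oct 17).
Add 10 hours 53 minutes leg 3 → 11:26 UTC.
Tessaly is UTC−3:30, so local arrival = 11:26 − 3:30 = 07:56 on Oct 17.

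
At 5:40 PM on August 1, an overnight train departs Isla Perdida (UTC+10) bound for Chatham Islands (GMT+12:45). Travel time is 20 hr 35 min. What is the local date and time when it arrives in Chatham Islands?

5:00 PM on August 2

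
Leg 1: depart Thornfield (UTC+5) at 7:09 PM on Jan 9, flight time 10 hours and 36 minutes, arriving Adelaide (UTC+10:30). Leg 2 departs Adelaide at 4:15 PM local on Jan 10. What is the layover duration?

Convert departure to UTC: 7:09 PM − 5:00 = 2:09 PM UTC on Jan 9.
Add 10 hours 36 minutes flight time → 12:45 AM UTC (Jan 10).
Adelaide is UTC+10:30, so local arrival = 12:45 AM + 10:30 = 11:15 AM on Jan 10.
Layover = 4:15 PM − 11:15 AM = 5 hours.

5 hours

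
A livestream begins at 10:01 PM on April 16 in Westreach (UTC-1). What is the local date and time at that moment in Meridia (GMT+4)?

Meridia is 5:00 ahead of Westreach.
Shift by the zone difference: 10:01 PM + 5:00 = 3:01 AM on Apr 17 in Meridia.

3:01 AM on Apr 17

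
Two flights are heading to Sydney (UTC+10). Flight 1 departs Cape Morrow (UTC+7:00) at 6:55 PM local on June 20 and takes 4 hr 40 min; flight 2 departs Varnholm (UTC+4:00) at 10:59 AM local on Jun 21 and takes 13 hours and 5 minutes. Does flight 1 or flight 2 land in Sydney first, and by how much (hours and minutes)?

Flight 1 in UTC: 6:55 PM − 7:00 = 11:55 AM on Jun 20.
+4 hours and 40 minutes → arrive 4:35 PM UTC on Jun 20.
Flight 2 in UTC: 10:59 AM − 4:00 = 6:59 AM on Jun 21.
+13 hours 5 minutes → arrive 8:04 PM UTC on Jun 21.
Flight 1 lands earlier by 27 hours 29 minutes.

the first, by 27 hours 29 minutes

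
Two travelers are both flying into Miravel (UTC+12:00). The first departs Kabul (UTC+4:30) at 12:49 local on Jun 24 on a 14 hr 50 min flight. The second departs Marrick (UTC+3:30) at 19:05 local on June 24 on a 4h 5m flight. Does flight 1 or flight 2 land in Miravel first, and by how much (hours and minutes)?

Flight 1 in UTC: 12:49 − 4:30 = 08:19 on Jun 24.
+14 hours 50 minutes → arrive 23:09 UTC on Jun 24.
Flight 2 in UTC: 19:05 − 3:30 = 15:35 on Jun 24.
+4 hours and 5 minutes → arrive 19:40 UTC on Jun 24.
Flight 2 lands earlier by 3 hours 29 minutes.

the second, by 3 hours 29 minutes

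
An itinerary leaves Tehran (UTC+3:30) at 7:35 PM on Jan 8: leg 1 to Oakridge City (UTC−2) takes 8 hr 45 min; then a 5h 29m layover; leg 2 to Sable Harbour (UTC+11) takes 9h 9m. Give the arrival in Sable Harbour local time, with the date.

2:28 AM on January 10

Convert departure to UTC: 7:35 PM − 3:30 = 4:05 PM UTC on Jan 8.
Add 8 hours and 45 minutes leg 1 → 12:50 AM UTC (Jan 9).
Add 5 hours 29 minutes layover in Oakridge City → 6:19 AM UTC.
Add 9 hours and 9 minutes leg 2 → 3:28 PM UTC.
Sable Harbour is UTC+11:00, so local arrival = 3:28 PM + 11:00 = 2:28 AM on Jan 10.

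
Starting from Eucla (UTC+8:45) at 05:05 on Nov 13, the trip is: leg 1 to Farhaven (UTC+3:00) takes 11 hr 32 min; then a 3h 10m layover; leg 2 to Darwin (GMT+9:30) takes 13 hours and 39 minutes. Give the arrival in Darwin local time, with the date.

10:11 on November 14

Convert departure to UTC: 05:05 − 8:45 = 20:20 UTC on Nov 12.
Add 11 hours and 32 minutes leg 1 → 07:52 UTC (Nov 13).
Add 3 hours and 10 minutes layover in Farhaven → 11:02 UTC.
Add 13 hours 39 minutes leg 2 → 00:41 UTC (Nov 14).
Darwin is UTC+9:30, so local arrival = 00:41 + 9:30 = 10:11 on Nov 14.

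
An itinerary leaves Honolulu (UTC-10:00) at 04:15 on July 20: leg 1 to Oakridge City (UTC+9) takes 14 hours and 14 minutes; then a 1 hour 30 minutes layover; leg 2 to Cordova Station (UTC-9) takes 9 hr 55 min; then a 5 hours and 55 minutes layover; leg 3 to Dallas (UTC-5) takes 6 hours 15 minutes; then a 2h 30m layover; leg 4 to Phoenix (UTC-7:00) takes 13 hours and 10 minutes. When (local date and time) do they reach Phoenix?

Convert departure to UTC: 04:15 + 10:00 = 14:15 UTC on Jul 20.
Add 14 hours and 14 minutes leg 1 → 04:29 UTC (Jul 21).
Add 1 hour 30 minutes layover in Oakridge City → 05:59 UTC.
Add 9 hours and 55 minutes leg 2 → 15:54 UTC.
Add 5 hours 55 minutes layover in Cordova Station → 21:49 UTC.
Add 6 hours and 15 minutes leg 3 → 04:04 UTC (Jul 22).
Add 2 hours and 30 minutes layover in Dallas → 06:34 UTC.
Add 13 hours and 10 minutes leg 4 → 19:44 UTC.
Phoenix is UTC−7:00, so local arrival = 19:44 − 7:00 = 12:44 on Jul 22.

12:44 on Jul 22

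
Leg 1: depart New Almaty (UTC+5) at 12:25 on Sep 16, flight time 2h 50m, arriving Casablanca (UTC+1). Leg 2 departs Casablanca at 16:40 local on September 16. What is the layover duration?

5 hours 25 minutes

Convert departure to UTC: 12:25 − 5:00 = 07:25 UTC on Sep 16.
Add 2 hours and 50 minutes flight time → 10:15 UTC.
Casablanca is UTC+1:00, so local arrival = 10:15 + 1:00 = 11:15 on Sep 16.
Layover = 16:40 − 11:15 = 5 hours 25 minutes.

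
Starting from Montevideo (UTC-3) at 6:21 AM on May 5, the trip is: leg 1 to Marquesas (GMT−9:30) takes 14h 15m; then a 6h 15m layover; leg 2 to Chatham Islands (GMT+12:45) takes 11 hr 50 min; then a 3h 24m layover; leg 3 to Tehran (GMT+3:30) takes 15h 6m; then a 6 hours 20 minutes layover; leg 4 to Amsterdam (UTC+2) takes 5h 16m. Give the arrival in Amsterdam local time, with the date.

Convert departure to UTC: 6:21 AM + 3:00 = 9:21 AM UTC on May 5.
Add 14 hours and 15 minutes leg 1 → 11:36 PM UTC.
Add 6 hours and 15 minutes layover in Marquesas → 5:51 AM UTC (May 6).
Add 11 hours and 50 minutes leg 2 → 5:41 PM UTC.
Add 3 hours 24 minutes layover in Chatham Islands → 9:05 PM UTC.
Add 15 hours 6 minutes leg 3 → 12:11 PM UTC (May 7).
Add 6 hours 20 minutes layover in Tehran → 6:31 PM UTC.
Add 5 hours and 16 minutes leg 4 → 11:47 PM UTC.
Amsterdam is UTC+2:00, so local arrival = 11:47 PM + 2:00 = 1:47 AM on May 8.

1:47 AM on May 8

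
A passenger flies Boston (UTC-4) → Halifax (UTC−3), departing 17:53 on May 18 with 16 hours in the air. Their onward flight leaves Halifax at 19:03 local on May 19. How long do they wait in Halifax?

Convert departure to UTC: 17:53 + 4:00 = 21:53 UTC on May 18.
Add 16 hours flight time → 13:53 UTC (May 19).
Halifax is UTC−3:00, so local arrival = 13:53 − 3:00 = 10:53 on May 19.
Layover = 19:03 − 10:53 = 8 hours 10 minutes.

8 hours 10 minutes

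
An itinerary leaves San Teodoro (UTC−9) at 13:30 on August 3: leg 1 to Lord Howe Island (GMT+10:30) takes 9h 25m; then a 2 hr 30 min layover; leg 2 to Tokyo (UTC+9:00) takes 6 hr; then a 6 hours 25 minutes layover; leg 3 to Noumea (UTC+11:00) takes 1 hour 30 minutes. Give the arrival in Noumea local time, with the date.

Convert departure to UTC: 13:30 + 9:00 = 22:30 UTC on Aug 3.
Add 9 hours and 25 minutes leg 1 → 07:55 UTC (Aug 4).
Add 2 hours 30 minutes layover in Lord Howe Island → 10:25 UTC.
Add 6 hours leg 2 → 16:25 UTC.
Add 6 hours and 25 minutes layover in Tokyo → 22:50 UTC.
Add 1 hour 30 minutes leg 3 → 00:20 UTC (Aug 5).
Noumea is UTC+11:00, so local arrival = 00:20 + 11:00 = 11:20 on Aug 5.

11:20 on Aug 5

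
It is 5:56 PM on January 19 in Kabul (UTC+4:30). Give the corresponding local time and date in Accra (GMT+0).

1:26 PM on January 19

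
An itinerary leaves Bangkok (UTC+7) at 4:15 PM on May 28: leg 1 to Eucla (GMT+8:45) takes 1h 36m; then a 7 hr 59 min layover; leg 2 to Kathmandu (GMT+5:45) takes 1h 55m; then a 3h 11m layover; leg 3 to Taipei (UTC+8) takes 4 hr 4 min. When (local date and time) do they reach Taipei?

12:00 PM on May 29

Convert departure to UTC: 4:15 PM − 7:00 = 9:15 AM UTC on May 28.
Add 1 hour 36 minutes leg 1 → 10:51 AM UTC.
Add 7 hours and 59 minutes layover in Eucla → 6:50 PM UTC.
Add 1 hour 55 minutes leg 2 → 8:45 PM UTC.
Add 3 hours 11 minutes layover in Kathmandu → 11:56 PM UTC.
Add 4 hours 4 minutes leg 3 → 4:00 AM UTC (May 29).
Taipei is UTC+8:00, so local arrival = 4:00 AM + 8:00 = 12:00 PM on May 29.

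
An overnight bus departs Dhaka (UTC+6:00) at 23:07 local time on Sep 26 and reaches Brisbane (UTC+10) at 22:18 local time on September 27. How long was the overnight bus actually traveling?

19 hours 11 minutes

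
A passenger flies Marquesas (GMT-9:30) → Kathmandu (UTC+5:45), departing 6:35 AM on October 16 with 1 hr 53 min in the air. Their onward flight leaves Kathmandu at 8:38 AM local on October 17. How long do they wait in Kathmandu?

Convert departure to UTC: 6:35 AM + 9:30 = 4:05 PM UTC on Oct 16.
Add 1 hour 53 minutes flight time → 5:58 PM UTC.
Kathmandu is UTC+5:45, so local arrival = 5:58 PM + 5:45 = 11:43 PM on Oct 16.
Layover = 8:38 AM − 11:43 PM (+1 day) = 8 hours 55 minutes.

8 hours 55 minutes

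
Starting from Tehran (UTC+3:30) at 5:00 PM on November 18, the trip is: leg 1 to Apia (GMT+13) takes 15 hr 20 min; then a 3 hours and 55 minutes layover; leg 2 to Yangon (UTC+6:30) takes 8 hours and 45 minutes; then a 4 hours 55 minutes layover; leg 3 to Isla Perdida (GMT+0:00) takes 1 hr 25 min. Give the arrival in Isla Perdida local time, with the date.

Convert departure to UTC: 5:00 PM − 3:30 = 1:30 PM UTC on Nov 18.
Add 15 hours 20 minutes leg 1 → 4:50 AM UTC (Nov 19).
Add 3 hours and 55 minutes layover in Apia → 8:45 AM UTC.
Add 8 hours 45 minutes leg 2 → 5:30 PM UTC.
Add 4 hours 55 minutes layover in Yangon → 10:25 PM UTC.
Add 1 hour and 25 minutes leg 3 → 11:50 PM UTC.
Isla Perdida is UTC+0, so local arrival is the same: 11:50 PM on Nov 19.

11:50 PM on November 19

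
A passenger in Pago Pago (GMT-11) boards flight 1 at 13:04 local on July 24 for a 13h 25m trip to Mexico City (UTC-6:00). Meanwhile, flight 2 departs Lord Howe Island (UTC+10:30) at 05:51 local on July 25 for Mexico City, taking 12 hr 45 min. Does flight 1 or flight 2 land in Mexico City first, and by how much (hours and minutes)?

Flight 1 in UTC: 13:04 + 11:00 = 00:04 on Jul 25.
+13 hours and 25 minutes → arrive 13:29 UTC on Jul 25.
Flight 2 in UTC: 05:51 − 10:30 = 19:21 on Jul 24.
+12 hours 45 minutes → arrive 08:06 UTC on Jul 25.
Flight 2 lands earlier by 5 hours 23 minutes.

the second, by 5 hours 23 minutes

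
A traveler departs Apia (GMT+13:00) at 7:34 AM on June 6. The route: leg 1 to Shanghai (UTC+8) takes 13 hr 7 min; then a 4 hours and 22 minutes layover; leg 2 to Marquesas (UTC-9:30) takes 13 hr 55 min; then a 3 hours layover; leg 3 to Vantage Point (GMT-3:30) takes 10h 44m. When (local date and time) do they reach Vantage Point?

Convert departure to UTC: 7:34 AM − 13:00 = 6:34 PM UTC on Jun 5.
Add 13 hours and 7 minutes leg 1 → 7:41 AM UTC (Jun 6).
Add 4 hours 22 minutes layover in Shanghai → 12:03 PM UTC.
Add 13 hours and 55 minutes leg 2 → 1:58 AM UTC (Jun 7).
Add 3 hours layover in Marquesas → 4:58 AM UTC.
Add 10 hours 44 minutes leg 3 → 3:42 PM UTC.
Vantage Point is UTC−3:30, so local arrival = 3:42 PM − 3:30 = 12:12 PM on Jun 7.

12:12 PM on June 7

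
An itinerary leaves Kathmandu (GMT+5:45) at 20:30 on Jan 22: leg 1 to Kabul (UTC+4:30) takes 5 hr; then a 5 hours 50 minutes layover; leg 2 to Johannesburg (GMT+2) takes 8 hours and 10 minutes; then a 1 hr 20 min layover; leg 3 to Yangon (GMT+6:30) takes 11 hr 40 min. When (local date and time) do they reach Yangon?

Convert departure to UTC: 20:30 − 5:45 = 14:45 UTC on Jan 22.
Add 5 hours leg 1 → 19:45 UTC.
Add 5 hours and 50 minutes layover in Kabul → 01:35 UTC (Jan 23).
Add 8 hours and 10 minutes leg 2 → 09:45 UTC.
Add 1 hour 20 minutes layover in Johannesburg → 11:05 UTC.
Add 11 hours and 40 minutes leg 3 → 22:45 UTC.
Yangon is UTC+6:30, so local arrival = 22:45 + 6:30 = 05:15 on Jan 24.

05:15 on Jan 24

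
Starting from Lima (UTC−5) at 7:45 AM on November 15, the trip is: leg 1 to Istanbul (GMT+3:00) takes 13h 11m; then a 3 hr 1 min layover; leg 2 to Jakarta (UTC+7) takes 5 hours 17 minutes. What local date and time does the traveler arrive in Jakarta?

5:14 PM on November 16

Convert departure to UTC: 7:45 AM + 5:00 = 12:45 PM UTC on Nov 15.
Add 13 hours 11 minutes leg 1 → 1:56 AM UTC (Nov 16).
Add 3 hours and 1 minute layover in Istanbul → 4:57 AM UTC.
Add 5 hours and 17 minutes leg 2 → 10:14 AM UTC.
Jakarta is UTC+7:00, so local arrival = 10:14 AM + 7:00 = 5:14 PM on Nov 16.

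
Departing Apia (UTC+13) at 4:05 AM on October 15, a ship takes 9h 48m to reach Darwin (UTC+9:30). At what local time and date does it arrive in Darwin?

Darwin is 3:30 behind Apia.
After 9 hours and 48 minutes it is 1:53 PM in Apia.
Shift by the zone difference: 1:53 PM − 3:30 = 10:23 AM on Oct 15 in Darwin.

10:23 AM on October 15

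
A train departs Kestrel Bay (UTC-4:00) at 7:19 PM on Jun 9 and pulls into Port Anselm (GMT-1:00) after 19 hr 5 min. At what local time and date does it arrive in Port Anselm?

5:24 PM on Jun 10

Port Anselm is 3:00 ahead of Kestrel Bay.
After 19 hours and 5 minutes it is 2:24 PM (Jun 10) in Kestrel Bay.
Shift by the zone difference: 2:24 PM + 3:00 = 5:24 PM on Jun 10 in Port Anselm.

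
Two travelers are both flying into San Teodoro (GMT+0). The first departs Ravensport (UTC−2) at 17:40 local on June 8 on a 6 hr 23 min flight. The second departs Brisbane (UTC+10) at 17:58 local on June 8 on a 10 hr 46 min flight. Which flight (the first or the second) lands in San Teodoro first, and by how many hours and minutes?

the second, by 7 hours 19 minutes

Flight 1 in UTC: 17:40 + 2:00 = 19:40 on Jun 8.
+6 hours and 23 minutes → arrive 02:03 UTC on Jun 9.
Flight 2 in UTC: 17:58 − 10:00 = 07:58 on Jun 8.
+10 hours 46 minutes → arrive 18:44 UTC on Jun 8.
Flight 2 lands earlier by 7 hours 19 minutes.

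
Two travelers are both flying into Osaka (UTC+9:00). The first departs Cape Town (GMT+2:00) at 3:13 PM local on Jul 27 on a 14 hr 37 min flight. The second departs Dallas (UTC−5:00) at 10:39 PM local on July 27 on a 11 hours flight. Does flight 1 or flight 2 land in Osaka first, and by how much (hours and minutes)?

Flight 1 in UTC: 3:13 PM − 2:00 = 1:13 PM on Jul 27.
+14 hours 37 minutes → arrive 3:50 AM UTC on Jul 28.
Flight 2 in UTC: 10:39 PM + 5:00 = 3:39 AM on Jul 28.
+11 hours → arrive 2:39 PM UTC on Jul 28.
Flight 1 lands earlier by 10 hours 49 minutes.

the first, by 10 hours 49 minutes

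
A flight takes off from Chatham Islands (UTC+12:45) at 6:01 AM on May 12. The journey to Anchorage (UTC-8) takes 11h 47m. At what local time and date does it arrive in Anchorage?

9:03 PM on May 11

Convert departure to UTC: 6:01 AM − 12:45 = 5:16 PM UTC on May 11.
Add 11 hours 47 minutes travel time → 5:03 AM UTC (May 12).
Anchorage is UTC−8:00, so local arrival = 5:03 AM − 8:00 = 9:03 PM on May 11.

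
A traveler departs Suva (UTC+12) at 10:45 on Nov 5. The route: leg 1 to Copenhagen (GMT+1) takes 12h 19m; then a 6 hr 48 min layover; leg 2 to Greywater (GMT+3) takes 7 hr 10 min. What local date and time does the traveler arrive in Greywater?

04:02 on November 6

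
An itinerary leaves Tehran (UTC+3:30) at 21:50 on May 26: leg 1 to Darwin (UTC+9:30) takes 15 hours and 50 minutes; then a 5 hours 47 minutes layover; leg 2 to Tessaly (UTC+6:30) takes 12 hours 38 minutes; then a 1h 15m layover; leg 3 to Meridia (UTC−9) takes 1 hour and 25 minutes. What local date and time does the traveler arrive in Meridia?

Convert departure to UTC: 21:50 − 3:30 = 18:20 UTC on May 26.
Add 15 hours 50 minutes leg 1 → 10:10 UTC (May 27).
Add 5 hours 47 minutes layover in Darwin → 15:57 UTC.
Add 12 hours 38 minutes leg 2 → 04:35 UTC (May 28).
Add 1 hour 15 minutes layover in Tessaly → 05:50 UTC.
Add 1 hour 25 minutes leg 3 → 07:15 UTC.
Meridia is UTC−9:00, so local arrival = 07:15 − 9:00 = 22:15 on May 27.

22:15 on May 27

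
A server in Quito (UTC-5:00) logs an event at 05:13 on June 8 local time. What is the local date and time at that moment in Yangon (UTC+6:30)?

In UTC: 05:13 + 5:00 = 10:13 on Jun 8.
Yangon is UTC+6:30: 10:13 + 6:30 = 16:43 on Jun 8.

16:43 on June 8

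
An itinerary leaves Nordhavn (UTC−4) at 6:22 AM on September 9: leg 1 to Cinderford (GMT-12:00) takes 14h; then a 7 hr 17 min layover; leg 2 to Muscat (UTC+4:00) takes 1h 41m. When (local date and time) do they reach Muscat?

Convert departure to UTC: 6:22 AM + 4:00 = 10:22 AM UTC on Sep 9.
Add 14 hours leg 1 → 12:22 AM UTC (Sep 10).
Add 7 hours and 17 minutes layover in Cinderford → 7:39 AM UTC.
Add 1 hour and 41 minutes leg 2 → 9:20 AM UTC.
Muscat is UTC+4:00, so local arrival = 9:20 AM + 4:00 = 1:20 PM on Sep 10.

1:20 PM on September 10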